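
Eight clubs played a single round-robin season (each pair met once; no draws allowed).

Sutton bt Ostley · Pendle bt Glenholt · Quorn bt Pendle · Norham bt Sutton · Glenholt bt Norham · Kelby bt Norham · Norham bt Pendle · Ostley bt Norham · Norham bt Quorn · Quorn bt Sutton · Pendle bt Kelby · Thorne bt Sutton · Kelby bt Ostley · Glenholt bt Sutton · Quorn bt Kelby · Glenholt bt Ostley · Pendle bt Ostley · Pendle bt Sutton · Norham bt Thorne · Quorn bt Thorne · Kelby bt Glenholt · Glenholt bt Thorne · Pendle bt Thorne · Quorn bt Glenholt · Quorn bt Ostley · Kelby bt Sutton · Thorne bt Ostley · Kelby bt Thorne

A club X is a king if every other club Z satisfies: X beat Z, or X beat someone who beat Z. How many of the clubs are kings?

Sutton cannot reach Thorne, Quorn, Pendle, Kelby, Glenholt in two steps.
Thorne cannot reach Quorn, Pendle, Kelby, Glenholt in two steps.
Norham reaches everyone (king).
Quorn reaches everyone (king).
Pendle cannot reach Quorn in two steps.
Ostley cannot reach Kelby, Glenholt in two steps.
Kelby reaches everyone (king).
Glenholt cannot reach Kelby in two steps.
Kings: Norham, Quorn, Kelby — 3.

3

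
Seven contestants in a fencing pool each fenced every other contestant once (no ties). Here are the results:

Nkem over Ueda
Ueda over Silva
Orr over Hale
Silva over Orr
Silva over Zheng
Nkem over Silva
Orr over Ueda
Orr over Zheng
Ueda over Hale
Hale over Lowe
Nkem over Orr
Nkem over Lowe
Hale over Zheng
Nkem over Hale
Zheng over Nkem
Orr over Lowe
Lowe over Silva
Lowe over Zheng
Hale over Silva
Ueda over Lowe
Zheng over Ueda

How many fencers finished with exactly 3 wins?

2

Win totals: Silva 2, Ueda 3, Nkem 5, Zheng 2, Orr 4, Hale 3, Lowe 2.
Exactly 3: Ueda, Hale — 2 fencers.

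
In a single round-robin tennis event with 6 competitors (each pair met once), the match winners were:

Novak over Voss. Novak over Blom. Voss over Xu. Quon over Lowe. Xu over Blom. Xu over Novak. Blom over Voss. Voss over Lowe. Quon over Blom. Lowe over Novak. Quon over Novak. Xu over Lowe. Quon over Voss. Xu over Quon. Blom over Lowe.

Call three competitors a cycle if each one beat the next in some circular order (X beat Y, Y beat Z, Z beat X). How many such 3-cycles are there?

5

Of the C(6,3) = 20 triples, the cyclic ones are: {Quon, Voss, Xu}; {Voss, Lowe, Novak}; {Voss, Xu, Blom}; {Voss, Xu, Novak}; {Lowe, Blom, Novak}.
That is 5.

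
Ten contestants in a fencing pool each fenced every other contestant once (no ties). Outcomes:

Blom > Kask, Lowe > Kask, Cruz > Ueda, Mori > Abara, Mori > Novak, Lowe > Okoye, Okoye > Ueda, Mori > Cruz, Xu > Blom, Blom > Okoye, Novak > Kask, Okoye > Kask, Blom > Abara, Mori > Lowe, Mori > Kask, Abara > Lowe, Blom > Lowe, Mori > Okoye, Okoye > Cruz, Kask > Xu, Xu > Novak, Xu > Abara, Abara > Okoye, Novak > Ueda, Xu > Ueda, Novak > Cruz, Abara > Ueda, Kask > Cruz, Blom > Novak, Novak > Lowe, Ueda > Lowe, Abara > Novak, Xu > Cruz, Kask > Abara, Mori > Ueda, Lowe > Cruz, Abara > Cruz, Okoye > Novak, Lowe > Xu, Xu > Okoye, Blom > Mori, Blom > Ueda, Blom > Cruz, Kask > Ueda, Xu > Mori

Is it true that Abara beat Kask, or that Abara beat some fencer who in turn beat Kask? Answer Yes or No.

Yes

Abara did not beat Kask directly.
Abara beat Cruz, Novak, Lowe, Ueda, Okoye. Of those, Novak beat Kask.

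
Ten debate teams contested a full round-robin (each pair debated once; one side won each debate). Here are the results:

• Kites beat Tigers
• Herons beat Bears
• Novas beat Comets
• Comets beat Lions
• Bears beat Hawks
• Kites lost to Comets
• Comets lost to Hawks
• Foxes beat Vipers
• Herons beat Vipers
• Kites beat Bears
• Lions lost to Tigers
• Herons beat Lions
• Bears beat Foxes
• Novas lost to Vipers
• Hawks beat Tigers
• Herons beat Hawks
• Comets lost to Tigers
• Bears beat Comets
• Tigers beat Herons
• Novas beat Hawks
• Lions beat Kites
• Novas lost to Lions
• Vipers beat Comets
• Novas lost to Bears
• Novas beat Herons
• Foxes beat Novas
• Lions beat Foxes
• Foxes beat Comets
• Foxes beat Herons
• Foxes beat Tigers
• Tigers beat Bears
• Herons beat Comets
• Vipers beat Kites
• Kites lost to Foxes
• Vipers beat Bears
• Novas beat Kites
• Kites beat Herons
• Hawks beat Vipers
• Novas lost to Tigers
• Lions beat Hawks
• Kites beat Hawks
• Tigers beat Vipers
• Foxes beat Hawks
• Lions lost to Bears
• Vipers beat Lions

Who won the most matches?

Foxes

Win totals: Vipers 5, Novas 4, Hawks 3, Tigers 6, Herons 5, Kites 4, Bears 5, Comets 2, Lions 4, Foxes 7.
Foxes leads with 7 wins (next highest: 6).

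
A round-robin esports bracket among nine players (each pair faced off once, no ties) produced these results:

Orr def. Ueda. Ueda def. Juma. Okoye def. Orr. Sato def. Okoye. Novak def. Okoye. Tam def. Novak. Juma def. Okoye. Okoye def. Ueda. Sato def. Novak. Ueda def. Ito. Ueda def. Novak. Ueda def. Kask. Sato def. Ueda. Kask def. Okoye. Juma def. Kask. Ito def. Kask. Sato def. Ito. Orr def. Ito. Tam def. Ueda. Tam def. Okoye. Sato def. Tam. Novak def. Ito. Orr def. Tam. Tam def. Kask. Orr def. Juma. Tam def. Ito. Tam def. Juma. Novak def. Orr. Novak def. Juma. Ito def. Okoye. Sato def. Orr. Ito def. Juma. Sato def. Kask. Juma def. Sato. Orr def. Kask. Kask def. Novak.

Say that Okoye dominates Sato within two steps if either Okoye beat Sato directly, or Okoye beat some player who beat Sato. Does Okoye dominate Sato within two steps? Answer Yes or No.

No

Okoye did not beat Sato directly.
Okoye beat Orr, Ueda, but each of them lost to Sato. No two-step path.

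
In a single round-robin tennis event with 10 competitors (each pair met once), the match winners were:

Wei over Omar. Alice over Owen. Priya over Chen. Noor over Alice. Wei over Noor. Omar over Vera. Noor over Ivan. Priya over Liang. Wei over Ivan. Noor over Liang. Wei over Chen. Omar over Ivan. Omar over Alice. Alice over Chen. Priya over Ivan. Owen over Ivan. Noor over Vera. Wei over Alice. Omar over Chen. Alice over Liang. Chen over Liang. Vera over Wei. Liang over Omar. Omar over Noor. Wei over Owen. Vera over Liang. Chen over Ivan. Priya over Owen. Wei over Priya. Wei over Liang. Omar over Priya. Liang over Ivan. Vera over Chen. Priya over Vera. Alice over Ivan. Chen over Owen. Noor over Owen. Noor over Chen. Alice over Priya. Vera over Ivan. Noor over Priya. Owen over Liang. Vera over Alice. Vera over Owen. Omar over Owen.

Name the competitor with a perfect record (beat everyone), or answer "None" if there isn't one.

None

Highest win total is Wei with 8 (out of 9 possible).
Wei lost to Vera, so no competitor went undefeated.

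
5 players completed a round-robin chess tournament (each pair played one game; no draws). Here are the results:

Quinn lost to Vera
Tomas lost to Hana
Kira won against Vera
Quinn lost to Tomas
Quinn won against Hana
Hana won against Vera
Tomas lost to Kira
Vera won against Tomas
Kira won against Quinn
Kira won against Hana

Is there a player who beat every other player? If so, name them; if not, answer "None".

Kira

Kira has 4 wins out of 4 opponents — a perfect record.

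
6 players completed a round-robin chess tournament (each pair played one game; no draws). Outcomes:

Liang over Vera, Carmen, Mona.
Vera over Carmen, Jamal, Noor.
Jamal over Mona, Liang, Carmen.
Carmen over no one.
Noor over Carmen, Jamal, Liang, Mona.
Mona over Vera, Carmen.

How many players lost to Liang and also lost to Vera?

1

Liang beat: Mona, Carmen, Vera.
Vera beat: Noor, Carmen, Jamal.
Both beat: Carmen — 1.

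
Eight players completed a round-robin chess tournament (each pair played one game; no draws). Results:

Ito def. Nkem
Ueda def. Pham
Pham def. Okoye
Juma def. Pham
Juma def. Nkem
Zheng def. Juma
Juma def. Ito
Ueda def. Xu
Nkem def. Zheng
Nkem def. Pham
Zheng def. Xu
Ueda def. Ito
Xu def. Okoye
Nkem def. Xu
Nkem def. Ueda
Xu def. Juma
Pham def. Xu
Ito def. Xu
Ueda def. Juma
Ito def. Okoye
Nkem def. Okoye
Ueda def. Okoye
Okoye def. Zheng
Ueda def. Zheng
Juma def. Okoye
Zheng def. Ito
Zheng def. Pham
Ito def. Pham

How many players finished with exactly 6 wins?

1

Win totals: Zheng 4, Juma 4, Ito 4, Ueda 6, Pham 2, Xu 2, Okoye 1, Nkem 5.
Exactly 6: Ueda — 1 player.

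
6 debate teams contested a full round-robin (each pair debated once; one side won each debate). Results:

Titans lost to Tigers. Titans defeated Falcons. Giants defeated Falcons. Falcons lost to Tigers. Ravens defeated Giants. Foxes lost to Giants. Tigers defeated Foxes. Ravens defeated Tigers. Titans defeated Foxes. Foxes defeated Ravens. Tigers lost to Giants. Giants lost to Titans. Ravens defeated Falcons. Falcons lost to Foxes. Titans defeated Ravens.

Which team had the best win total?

Win totals: Ravens 3, Foxes 2, Falcons 0, Tigers 3, Giants 3, Titans 4.
Titans leads with 4 wins (next highest: 3).

Titans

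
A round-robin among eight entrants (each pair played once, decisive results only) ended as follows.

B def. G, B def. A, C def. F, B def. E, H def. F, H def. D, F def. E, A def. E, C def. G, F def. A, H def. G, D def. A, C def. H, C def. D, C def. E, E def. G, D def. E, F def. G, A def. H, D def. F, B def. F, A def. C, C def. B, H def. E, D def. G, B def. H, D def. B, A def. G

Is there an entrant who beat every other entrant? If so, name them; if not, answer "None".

Highest win total is C with 6 (out of 7 possible).
C lost to A, so no entrant went undefeated.

None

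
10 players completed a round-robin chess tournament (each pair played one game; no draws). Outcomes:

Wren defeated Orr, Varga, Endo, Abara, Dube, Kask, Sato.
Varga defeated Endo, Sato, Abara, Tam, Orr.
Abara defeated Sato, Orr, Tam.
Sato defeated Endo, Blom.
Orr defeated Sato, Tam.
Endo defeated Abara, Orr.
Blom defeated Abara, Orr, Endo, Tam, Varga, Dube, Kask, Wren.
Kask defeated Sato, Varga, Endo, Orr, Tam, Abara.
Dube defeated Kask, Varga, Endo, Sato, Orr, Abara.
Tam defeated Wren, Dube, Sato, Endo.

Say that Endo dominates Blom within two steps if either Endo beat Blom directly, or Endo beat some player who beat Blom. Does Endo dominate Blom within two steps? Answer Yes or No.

No

Endo did not beat Blom directly.
Endo beat Orr, Abara, but each of them lost to Blom. No two-step path.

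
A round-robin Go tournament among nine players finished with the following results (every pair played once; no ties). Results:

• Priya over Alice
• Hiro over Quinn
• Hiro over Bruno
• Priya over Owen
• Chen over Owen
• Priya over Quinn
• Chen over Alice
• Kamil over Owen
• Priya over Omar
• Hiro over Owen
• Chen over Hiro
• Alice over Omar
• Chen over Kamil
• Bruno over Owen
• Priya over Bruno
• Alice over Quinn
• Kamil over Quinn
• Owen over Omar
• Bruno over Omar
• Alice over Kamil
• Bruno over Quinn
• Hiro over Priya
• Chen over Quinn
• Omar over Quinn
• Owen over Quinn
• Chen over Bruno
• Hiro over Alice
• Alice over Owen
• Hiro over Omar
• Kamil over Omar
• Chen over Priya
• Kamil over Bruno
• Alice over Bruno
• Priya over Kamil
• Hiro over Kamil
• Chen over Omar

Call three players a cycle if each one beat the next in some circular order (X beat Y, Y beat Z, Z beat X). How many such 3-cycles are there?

0

Win totals: Bruno 3, Quinn 0, Chen 8, Alice 5, Hiro 7, Kamil 4, Priya 6, Omar 1, Owen 2.
A player with w wins dominates both others in C(w,2) triples; summing gives 3 + 0 + 28 + 10 + 21 + 6 + 15 + 0 + 1 = 84 transitive triples.
Total triples C(9,3) = 84, so cyclic triples = 84 − 84 = 0.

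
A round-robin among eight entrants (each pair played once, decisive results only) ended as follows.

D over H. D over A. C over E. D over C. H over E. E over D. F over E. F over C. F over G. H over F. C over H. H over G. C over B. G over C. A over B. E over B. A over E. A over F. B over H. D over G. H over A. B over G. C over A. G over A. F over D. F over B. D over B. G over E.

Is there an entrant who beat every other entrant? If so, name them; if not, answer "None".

None

Highest win total is F with 5 (out of 7 possible).
F lost to A, H, so no entrant went undefeated.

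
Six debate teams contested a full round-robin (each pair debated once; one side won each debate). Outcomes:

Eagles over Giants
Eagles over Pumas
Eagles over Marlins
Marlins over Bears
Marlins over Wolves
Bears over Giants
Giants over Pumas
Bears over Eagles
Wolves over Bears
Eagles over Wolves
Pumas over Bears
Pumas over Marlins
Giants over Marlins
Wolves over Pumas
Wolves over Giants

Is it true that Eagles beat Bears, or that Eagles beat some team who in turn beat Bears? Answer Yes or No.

Yes

Eagles did not beat Bears directly.
Eagles beat Giants, Wolves, Marlins, Pumas. Of those, Wolves beat Bears.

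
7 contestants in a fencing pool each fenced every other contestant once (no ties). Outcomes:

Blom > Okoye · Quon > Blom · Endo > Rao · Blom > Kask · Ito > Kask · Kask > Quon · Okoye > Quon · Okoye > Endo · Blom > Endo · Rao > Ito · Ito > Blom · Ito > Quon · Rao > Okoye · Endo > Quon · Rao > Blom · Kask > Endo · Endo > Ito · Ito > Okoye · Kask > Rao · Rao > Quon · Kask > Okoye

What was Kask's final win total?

Kask's results: beat Rao, Quon, Endo, Okoye; lost to Blom, Ito.
That is 4 wins.

4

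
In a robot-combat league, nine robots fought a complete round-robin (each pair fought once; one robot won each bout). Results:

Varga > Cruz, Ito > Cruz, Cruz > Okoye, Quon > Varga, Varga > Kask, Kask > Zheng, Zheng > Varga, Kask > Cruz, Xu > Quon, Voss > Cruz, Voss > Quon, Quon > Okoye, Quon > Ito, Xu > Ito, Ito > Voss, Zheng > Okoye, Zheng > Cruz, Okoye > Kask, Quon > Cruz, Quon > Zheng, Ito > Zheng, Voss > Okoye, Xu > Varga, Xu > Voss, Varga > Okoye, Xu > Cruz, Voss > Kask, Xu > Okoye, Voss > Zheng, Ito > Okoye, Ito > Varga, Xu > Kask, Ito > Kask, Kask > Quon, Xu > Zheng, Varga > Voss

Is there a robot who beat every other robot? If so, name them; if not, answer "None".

Xu has 8 wins out of 8 opponents — a perfect record.

Xu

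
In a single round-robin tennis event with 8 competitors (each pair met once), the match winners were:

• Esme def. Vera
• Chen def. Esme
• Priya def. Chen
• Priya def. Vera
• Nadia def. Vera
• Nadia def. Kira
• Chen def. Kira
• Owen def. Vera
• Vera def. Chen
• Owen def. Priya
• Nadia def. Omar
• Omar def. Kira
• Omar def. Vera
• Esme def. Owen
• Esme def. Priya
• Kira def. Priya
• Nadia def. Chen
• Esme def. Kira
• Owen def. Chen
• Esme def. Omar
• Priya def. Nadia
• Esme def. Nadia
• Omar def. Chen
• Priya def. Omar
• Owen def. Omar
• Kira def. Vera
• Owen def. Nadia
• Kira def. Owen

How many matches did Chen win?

Chen's results: beat Kira, Esme; lost to Nadia, Owen, Omar, Priya, Vera.
That is 2 wins.

2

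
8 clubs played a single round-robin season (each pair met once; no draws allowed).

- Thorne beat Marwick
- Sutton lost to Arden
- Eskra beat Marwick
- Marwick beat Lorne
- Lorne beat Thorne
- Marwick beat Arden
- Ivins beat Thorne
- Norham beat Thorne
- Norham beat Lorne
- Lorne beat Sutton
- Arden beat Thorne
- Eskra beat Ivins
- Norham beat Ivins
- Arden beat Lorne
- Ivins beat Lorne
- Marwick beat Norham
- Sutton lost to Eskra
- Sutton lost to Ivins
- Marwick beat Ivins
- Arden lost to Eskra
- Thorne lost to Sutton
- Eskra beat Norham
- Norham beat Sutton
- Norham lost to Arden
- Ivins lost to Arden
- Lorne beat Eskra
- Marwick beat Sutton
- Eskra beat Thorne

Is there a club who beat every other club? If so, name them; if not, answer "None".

Highest win total is Eskra with 6 (out of 7 possible).
Eskra lost to Lorne, so no club went undefeated.

None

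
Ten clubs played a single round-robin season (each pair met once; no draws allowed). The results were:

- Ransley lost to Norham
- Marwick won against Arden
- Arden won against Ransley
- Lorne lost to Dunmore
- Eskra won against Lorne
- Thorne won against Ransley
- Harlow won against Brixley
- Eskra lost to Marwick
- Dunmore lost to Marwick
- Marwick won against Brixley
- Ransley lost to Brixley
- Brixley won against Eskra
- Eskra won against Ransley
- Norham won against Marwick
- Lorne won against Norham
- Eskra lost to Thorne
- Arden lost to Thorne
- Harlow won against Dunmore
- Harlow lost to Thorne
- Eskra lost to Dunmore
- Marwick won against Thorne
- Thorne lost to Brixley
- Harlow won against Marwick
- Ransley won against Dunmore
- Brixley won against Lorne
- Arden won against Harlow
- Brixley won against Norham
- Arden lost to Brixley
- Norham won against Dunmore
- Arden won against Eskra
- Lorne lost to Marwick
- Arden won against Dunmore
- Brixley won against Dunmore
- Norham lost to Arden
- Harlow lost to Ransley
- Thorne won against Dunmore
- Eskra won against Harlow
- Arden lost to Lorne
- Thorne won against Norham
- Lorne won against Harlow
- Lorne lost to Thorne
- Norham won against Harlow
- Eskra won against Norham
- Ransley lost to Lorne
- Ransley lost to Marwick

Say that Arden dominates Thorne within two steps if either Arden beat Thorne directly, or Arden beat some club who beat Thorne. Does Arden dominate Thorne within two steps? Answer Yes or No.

Arden did not beat Thorne directly.
Arden beat Norham, Dunmore, Harlow, Ransley, Eskra, but each of them lost to Thorne. No two-step path.

No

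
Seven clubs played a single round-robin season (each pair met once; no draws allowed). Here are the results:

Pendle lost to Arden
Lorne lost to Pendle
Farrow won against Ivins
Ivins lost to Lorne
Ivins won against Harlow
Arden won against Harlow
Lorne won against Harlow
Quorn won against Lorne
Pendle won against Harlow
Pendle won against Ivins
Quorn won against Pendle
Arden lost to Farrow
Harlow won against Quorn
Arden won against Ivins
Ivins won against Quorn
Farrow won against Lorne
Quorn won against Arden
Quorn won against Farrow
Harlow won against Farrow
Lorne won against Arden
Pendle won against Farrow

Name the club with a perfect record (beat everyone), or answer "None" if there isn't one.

None

Highest win total is Quorn with 4 (out of 6 possible).
Quorn lost to Ivins, Harlow, so no club went undefeated.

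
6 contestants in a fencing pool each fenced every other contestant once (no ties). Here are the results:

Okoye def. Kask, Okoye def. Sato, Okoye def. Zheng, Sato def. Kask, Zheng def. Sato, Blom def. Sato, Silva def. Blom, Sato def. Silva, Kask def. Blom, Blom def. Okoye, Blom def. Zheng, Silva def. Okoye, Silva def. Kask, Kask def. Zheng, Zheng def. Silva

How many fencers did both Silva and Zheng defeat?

Silva beat: Kask, Okoye, Blom.
Zheng beat: Sato, Silva.
No one was beaten by both.

0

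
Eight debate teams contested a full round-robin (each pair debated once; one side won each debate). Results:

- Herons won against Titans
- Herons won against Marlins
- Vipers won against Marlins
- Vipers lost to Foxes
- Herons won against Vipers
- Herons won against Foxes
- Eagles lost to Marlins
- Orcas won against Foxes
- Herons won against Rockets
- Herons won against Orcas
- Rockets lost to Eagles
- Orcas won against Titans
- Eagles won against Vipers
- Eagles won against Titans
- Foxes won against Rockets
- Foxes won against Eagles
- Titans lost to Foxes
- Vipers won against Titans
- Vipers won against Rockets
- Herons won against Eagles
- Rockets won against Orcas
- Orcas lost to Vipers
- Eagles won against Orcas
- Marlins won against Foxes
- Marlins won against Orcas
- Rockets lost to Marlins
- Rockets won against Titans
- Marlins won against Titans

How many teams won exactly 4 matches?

Win totals: Eagles 4, Herons 7, Foxes 4, Vipers 4, Marlins 5, Rockets 2, Titans 0, Orcas 2.
Exactly 4: Eagles, Foxes, Vipers — 3 teams.

3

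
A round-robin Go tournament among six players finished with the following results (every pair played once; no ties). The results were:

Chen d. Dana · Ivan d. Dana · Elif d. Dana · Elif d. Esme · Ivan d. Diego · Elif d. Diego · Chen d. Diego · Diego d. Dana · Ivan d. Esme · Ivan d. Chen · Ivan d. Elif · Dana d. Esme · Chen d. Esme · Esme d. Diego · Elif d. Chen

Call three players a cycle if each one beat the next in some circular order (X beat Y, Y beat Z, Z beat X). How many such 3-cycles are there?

Win totals: Esme 1, Dana 1, Diego 1, Ivan 5, Elif 4, Chen 3.
A player with w wins dominates both others in C(w,2) triples; summing gives 0 + 0 + 0 + 10 + 6 + 3 = 19 transitive triples.
Total triples C(6,3) = 20, so cyclic triples = 20 − 19 = 1.

1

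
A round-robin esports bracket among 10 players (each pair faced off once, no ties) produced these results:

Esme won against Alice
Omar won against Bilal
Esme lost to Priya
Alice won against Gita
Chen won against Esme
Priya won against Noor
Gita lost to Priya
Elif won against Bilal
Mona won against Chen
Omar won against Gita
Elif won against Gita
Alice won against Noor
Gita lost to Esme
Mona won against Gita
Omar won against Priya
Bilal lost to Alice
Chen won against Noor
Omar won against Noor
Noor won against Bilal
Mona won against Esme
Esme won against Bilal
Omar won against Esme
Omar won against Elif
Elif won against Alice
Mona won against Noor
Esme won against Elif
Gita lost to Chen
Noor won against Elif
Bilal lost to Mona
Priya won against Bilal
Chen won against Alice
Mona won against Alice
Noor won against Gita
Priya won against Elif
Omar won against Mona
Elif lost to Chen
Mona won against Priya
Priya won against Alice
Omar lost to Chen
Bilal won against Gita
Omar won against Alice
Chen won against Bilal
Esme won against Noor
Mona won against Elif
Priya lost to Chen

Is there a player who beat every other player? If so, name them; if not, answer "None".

None

Highest win total is Omar with 8 (out of 9 possible).
Omar lost to Chen, so no player went undefeated.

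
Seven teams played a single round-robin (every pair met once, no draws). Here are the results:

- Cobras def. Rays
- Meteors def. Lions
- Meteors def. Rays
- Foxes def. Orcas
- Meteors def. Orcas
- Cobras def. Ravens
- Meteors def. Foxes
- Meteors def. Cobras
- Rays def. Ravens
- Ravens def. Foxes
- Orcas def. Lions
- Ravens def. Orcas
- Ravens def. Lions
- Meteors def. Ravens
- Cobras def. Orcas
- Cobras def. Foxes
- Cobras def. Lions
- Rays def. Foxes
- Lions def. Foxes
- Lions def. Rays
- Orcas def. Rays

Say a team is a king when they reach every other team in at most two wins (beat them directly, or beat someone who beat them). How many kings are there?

1

Meteors reaches everyone (king).
Cobras cannot reach Meteors in two steps.
Rays cannot reach Meteors, Cobras in two steps.
Foxes cannot reach Meteors, Cobras, Ravens in two steps.
Ravens cannot reach Meteors, Cobras in two steps.
Lions cannot reach Meteors, Cobras in two steps.
Orcas cannot reach Meteors, Cobras in two steps.
Kings: Meteors — 1.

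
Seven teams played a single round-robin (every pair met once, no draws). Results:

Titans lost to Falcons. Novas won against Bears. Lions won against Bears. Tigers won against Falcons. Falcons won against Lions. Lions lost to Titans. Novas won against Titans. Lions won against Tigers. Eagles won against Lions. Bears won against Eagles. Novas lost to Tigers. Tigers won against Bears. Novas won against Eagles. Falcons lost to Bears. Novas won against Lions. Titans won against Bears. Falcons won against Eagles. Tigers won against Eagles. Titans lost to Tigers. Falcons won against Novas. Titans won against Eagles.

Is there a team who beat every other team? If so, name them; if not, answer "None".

None

Highest win total is Tigers with 5 (out of 6 possible).
Tigers lost to Lions, so no team went undefeated.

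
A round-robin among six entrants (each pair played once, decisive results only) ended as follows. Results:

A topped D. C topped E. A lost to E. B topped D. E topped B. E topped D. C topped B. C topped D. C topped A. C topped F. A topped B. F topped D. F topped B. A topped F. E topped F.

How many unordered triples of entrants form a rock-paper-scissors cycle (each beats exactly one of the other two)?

0

Of the C(6,3) = 20 triples, the cyclic ones are: none.
That is 0.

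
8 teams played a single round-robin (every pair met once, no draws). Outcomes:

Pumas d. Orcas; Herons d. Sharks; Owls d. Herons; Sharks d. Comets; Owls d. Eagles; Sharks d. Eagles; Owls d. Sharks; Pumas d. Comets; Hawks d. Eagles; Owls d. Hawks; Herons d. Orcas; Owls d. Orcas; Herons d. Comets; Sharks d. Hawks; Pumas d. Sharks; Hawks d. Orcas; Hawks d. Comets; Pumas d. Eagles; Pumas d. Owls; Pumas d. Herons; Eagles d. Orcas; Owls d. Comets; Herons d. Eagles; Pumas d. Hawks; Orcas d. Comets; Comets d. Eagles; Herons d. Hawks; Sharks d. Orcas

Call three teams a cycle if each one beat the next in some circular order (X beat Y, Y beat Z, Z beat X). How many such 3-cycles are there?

Win totals: Eagles 1, Herons 5, Orcas 1, Hawks 3, Comets 1, Sharks 4, Pumas 7, Owls 6.
A team with w wins dominates both others in C(w,2) triples; summing gives 0 + 10 + 0 + 3 + 0 + 6 + 21 + 15 = 55 transitive triples.
Total triples C(8,3) = 56, so cyclic triples = 56 − 55 = 1.

1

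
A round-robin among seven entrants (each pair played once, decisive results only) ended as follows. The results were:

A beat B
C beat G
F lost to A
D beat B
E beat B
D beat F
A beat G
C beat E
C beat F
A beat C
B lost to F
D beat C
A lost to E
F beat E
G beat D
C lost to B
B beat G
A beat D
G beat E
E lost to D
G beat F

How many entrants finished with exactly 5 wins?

1

Win totals: A 5, B 2, C 3, D 4, E 2, F 2, G 3.
Exactly 5: A — 1 entrant.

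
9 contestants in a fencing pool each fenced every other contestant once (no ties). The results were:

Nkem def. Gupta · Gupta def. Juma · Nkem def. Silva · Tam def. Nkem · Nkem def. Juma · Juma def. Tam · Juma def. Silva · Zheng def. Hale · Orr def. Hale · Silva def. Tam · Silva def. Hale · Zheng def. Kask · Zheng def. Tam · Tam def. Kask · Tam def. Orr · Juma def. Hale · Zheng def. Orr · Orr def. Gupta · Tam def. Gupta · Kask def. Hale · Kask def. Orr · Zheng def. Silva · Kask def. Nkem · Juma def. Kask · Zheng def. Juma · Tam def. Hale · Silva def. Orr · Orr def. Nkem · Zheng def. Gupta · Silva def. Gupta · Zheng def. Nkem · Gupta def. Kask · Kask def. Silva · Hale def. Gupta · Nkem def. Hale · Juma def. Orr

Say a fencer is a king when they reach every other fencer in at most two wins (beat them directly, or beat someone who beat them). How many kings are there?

1

Kask cannot reach Zheng in two steps.
Silva cannot reach Zheng in two steps.
Nkem cannot reach Zheng in two steps.
Juma cannot reach Zheng in two steps.
Zheng reaches everyone (king).
Tam cannot reach Zheng in two steps.
Gupta cannot reach Zheng in two steps.
Orr cannot reach Zheng, Tam in two steps.
Hale cannot reach Silva, Nkem, Zheng, Tam, Orr in two steps.
Kings: Zheng — 1.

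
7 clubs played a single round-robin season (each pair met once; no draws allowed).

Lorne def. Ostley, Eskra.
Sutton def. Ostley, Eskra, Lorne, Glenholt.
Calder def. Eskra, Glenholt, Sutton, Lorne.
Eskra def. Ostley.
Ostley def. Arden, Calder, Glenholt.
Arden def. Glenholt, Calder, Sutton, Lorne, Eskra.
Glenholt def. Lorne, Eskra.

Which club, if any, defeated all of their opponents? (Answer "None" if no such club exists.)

None

Highest win total is Arden with 5 (out of 6 possible).
Arden lost to Ostley, so no club went undefeated.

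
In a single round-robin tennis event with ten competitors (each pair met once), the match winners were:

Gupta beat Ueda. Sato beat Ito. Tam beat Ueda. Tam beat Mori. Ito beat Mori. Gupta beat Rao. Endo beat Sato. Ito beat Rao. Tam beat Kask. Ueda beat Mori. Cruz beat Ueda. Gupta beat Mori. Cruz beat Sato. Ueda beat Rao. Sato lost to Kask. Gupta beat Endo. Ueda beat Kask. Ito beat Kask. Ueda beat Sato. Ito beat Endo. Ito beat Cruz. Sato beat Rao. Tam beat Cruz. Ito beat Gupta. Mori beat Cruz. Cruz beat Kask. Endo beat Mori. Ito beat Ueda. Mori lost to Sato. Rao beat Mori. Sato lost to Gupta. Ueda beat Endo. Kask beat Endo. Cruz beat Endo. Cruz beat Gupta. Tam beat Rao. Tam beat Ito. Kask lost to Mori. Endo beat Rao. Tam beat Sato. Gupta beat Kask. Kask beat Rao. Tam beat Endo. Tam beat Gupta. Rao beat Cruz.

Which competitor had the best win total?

Tam

Win totals: Sato 3, Mori 2, Kask 3, Cruz 5, Gupta 6, Rao 2, Ito 7, Endo 3, Tam 9, Ueda 5.
Tam leads with 9 wins (next highest: 7).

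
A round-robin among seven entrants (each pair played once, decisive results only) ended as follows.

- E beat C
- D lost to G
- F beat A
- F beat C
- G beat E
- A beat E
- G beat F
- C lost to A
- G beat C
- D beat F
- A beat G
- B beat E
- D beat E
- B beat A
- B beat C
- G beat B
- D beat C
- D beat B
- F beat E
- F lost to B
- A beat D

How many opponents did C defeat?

0

C's results: beat no one; lost to A, B, D, E, F, G.
That is 0 wins.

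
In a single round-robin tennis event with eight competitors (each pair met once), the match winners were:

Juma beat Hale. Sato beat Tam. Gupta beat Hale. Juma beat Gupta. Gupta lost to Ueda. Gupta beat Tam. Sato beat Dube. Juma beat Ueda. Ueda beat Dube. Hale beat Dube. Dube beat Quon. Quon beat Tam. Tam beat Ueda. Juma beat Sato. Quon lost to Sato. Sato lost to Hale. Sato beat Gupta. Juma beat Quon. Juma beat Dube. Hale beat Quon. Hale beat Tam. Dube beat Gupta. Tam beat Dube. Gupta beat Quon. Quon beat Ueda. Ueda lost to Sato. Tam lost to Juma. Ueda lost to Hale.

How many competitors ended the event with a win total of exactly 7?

1

Win totals: Sato 5, Dube 2, Juma 7, Gupta 3, Ueda 2, Tam 2, Hale 5, Quon 2.
Exactly 7: Juma — 1 competitor.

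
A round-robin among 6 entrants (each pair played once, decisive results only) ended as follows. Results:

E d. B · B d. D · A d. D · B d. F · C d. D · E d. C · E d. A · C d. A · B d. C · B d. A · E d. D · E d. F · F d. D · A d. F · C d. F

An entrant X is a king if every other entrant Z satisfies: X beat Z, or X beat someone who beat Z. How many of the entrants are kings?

1

A cannot reach B, C, E in two steps.
B cannot reach E in two steps.
C cannot reach B, E in two steps.
D cannot reach A, B, C, E, F in two steps.
E reaches everyone (king).
F cannot reach A, B, C, E in two steps.
Kings: E — 1.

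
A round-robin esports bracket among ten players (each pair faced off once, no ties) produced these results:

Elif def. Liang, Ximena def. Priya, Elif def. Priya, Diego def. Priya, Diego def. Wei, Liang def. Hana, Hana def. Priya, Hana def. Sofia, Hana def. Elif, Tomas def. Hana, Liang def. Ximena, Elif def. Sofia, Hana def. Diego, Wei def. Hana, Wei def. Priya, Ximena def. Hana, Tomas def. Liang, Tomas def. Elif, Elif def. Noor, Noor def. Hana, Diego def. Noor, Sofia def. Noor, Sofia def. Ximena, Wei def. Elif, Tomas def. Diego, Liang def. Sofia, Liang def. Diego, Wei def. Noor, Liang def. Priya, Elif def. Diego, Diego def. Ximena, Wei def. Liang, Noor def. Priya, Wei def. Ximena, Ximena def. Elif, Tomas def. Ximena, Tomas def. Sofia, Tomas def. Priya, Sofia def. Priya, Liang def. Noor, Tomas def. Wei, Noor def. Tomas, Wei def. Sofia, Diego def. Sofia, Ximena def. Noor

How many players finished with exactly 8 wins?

Win totals: Ximena 4, Hana 4, Tomas 8, Priya 0, Sofia 3, Diego 5, Elif 5, Wei 7, Liang 6, Noor 3.
Exactly 8: Tomas — 1 player.

1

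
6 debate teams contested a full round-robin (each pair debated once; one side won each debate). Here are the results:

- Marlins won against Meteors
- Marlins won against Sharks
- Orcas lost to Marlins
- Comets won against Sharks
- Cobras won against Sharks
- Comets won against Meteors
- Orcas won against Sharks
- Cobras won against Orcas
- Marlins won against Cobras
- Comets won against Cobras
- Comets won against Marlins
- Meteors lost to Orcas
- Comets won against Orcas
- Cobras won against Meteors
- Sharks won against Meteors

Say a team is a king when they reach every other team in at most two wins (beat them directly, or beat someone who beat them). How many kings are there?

1

Cobras cannot reach Comets, Marlins in two steps.
Comets reaches everyone (king).
Meteors cannot reach Cobras, Comets, Sharks, Orcas, Marlins in two steps.
Sharks cannot reach Cobras, Comets, Orcas, Marlins in two steps.
Orcas cannot reach Cobras, Comets, Marlins in two steps.
Marlins cannot reach Comets in two steps.
Kings: Comets — 1.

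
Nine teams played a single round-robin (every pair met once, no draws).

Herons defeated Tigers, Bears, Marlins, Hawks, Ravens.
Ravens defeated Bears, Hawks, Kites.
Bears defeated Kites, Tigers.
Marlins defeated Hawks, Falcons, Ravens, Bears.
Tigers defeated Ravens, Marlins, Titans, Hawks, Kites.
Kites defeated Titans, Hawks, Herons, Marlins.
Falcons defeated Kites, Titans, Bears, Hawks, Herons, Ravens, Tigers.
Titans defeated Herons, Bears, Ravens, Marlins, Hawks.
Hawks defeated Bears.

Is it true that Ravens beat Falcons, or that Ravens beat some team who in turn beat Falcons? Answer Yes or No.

No

Ravens did not beat Falcons directly.
Ravens beat Hawks, Bears, Kites, but each of them lost to Falcons. No two-step path.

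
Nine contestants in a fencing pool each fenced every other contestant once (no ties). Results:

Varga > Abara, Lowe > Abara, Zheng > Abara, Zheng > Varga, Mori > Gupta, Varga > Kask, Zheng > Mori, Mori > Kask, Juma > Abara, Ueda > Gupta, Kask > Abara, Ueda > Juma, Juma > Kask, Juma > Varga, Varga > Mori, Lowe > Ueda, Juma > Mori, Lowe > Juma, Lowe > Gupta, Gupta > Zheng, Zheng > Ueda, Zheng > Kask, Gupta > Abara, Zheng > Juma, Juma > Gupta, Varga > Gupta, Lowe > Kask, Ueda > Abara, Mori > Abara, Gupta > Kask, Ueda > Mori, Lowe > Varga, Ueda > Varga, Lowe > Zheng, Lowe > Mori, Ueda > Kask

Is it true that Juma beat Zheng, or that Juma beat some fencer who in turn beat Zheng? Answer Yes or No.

Juma did not beat Zheng directly.
Juma beat Mori, Gupta, Abara, Kask, Varga. Of those, Gupta beat Zheng.

Yes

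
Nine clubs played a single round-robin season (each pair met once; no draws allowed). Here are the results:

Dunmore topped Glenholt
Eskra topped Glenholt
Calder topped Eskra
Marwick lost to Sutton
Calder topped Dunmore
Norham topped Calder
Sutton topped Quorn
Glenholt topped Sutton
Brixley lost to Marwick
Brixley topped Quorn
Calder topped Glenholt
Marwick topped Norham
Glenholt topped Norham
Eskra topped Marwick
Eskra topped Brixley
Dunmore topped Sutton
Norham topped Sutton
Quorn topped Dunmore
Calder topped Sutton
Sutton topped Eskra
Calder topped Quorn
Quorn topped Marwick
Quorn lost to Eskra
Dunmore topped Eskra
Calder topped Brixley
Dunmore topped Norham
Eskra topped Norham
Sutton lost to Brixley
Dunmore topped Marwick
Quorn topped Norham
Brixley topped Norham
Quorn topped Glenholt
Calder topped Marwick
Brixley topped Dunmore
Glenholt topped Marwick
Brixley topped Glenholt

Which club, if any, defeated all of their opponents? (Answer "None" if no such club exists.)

None

Highest win total is Calder with 7 (out of 8 possible).
Calder lost to Norham, so no club went undefeated.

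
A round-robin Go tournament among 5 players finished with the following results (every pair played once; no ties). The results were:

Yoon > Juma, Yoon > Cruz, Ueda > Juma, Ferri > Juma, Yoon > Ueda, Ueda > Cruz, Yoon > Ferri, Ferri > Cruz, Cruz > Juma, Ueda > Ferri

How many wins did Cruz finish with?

Cruz's results: beat Juma; lost to Ferri, Yoon, Ueda.
That is 1 win.

1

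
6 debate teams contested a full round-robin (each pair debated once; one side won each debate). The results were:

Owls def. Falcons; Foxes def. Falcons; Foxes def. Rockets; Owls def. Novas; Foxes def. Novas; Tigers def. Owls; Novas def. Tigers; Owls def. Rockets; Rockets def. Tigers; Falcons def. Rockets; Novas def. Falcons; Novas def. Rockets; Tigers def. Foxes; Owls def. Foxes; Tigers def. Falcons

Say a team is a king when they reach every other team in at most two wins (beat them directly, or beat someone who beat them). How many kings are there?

3

Foxes cannot reach Owls in two steps.
Novas reaches everyone (king).
Rockets cannot reach Novas in two steps.
Tigers reaches everyone (king).
Falcons cannot reach Foxes, Novas, Owls in two steps.
Owls reaches everyone (king).
Kings: Novas, Tigers, Owls — 3.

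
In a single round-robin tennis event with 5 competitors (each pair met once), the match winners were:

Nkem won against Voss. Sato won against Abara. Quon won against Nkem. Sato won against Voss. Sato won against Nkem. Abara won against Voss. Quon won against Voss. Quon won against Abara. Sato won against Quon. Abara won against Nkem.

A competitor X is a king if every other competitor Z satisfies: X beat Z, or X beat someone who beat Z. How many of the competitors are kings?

Voss cannot reach Abara, Sato, Quon, Nkem in two steps.
Abara cannot reach Sato, Quon in two steps.
Sato reaches everyone (king).
Quon cannot reach Sato in two steps.
Nkem cannot reach Abara, Sato, Quon in two steps.
Kings: Sato — 1.

1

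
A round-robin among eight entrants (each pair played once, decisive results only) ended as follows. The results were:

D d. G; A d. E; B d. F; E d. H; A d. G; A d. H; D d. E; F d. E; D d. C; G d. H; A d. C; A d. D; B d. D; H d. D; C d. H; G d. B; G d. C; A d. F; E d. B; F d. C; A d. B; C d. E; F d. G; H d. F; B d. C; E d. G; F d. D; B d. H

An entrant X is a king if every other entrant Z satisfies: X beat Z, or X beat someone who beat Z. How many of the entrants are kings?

A reaches everyone (king).
B cannot reach A in two steps.
C cannot reach A in two steps.
D cannot reach A, F in two steps.
E cannot reach A in two steps.
F cannot reach A in two steps.
G cannot reach A in two steps.
H cannot reach A, B in two steps.
Kings: A — 1.

1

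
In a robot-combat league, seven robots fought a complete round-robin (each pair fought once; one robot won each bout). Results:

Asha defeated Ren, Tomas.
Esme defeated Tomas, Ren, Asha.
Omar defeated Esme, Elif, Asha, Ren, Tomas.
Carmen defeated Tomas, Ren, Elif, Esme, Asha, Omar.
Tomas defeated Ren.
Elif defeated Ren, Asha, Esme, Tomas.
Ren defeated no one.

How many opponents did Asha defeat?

2

Asha's results: beat Tomas, Ren; lost to Esme, Elif, Carmen, Omar.
That is 2 wins.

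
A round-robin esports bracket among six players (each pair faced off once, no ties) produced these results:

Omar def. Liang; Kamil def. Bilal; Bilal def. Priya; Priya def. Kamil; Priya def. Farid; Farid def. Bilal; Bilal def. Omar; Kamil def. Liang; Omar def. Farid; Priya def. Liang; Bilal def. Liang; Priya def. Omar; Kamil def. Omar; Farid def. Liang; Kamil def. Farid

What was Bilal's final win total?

3

Bilal's results: beat Omar, Priya, Liang; lost to Farid, Kamil.
That is 3 wins.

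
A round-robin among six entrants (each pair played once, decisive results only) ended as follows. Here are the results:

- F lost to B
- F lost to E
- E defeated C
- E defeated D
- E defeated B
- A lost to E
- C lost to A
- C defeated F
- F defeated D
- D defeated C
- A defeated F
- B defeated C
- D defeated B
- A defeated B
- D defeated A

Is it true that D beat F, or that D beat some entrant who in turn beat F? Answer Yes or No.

D did not beat F directly.
D beat A, B, C. Of those, A beat F.

Yes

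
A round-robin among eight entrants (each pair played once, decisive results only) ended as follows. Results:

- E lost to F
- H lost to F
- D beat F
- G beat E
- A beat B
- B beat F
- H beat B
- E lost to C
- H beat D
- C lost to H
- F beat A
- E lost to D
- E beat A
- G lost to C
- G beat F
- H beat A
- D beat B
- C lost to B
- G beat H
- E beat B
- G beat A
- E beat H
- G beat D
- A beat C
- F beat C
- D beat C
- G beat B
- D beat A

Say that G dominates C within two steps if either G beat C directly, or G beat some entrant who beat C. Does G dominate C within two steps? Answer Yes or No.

G did not beat C directly.
G beat A, B, D, E, F, H. Of those, A beat C.

Yes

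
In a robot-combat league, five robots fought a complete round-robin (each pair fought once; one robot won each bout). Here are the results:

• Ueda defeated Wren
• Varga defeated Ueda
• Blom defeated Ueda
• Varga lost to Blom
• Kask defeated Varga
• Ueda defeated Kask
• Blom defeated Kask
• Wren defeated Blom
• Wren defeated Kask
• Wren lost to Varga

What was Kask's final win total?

Kask's results: beat Varga; lost to Wren, Ueda, Blom.
That is 1 win.

1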